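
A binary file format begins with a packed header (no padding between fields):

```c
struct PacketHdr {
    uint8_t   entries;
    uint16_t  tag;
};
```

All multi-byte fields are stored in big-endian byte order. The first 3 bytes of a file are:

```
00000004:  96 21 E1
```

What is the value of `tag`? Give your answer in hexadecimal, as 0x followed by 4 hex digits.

`tag` follows `entries` (1 byte), so it starts at byte offset 1 and occupies 2 bytes.
Bytes at offsets 1..2: 21 E1.
In big-endian order the high byte comes first in memory.
The bytes are already most-significant first: 0x21E1.

0x21E1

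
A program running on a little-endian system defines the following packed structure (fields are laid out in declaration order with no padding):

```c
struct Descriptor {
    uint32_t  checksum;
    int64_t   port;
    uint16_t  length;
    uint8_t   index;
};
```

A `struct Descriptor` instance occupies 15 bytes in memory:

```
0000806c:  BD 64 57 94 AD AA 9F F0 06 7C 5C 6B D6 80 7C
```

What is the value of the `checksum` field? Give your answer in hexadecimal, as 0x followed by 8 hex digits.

0x945764BD

`checksum` is the first field, at byte offset 0, occupying 4 bytes.
Bytes at offsets 0..3: BD 64 57 94.
Little-endian: lowest address holds the least-significant byte.
Reassemble most-significant byte first: 94 57 64 BD → 0x945764BD.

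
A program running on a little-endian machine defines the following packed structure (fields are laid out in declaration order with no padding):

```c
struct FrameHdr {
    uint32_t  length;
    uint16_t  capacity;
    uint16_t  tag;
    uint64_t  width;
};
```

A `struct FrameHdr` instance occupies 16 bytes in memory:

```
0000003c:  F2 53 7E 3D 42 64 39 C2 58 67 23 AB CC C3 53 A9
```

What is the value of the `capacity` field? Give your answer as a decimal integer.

25666

`capacity` follows `length` (4 bytes), so it starts at byte offset 4 and occupies 2 bytes.
Bytes at offsets 4..5: 42 64.
In little-endian order the low byte comes first in memory.
Reassemble most-significant byte first: 64 42 → 0x6442.
0x6442 = 25666.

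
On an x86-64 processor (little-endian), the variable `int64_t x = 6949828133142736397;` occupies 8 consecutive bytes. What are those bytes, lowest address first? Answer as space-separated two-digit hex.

6949828133142736397 in hexadecimal, padded to 64 bits, is 0x6072BFDD85FD2E0D.
Split into bytes (most-significant first): 60 72 BF DD 85 FD 2E 0D.
Little-endian stores the least-significant byte at the lowest address.
So at ascending addresses the bytes are 0D 2E FD 85 DD BF 72 60.

0D 2E FD 85 DD BF 72 60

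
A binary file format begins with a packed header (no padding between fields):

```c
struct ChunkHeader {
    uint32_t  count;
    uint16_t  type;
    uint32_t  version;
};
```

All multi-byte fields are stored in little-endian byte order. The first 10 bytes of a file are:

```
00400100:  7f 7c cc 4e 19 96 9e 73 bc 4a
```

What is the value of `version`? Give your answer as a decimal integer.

`version` follows `count` (4 B), `type` (2 B), so it starts at offset 4 + 2 = 6 and occupies 4 bytes.
Bytes at offsets 6..9: 9E 73 BC 4A.
Little-endian: lowest address holds the least-significant byte.
Reassemble most-significant byte first: 4A BC 73 9E → 0x4ABC739E.
0x4ABC739E = 1253864350.

1253864350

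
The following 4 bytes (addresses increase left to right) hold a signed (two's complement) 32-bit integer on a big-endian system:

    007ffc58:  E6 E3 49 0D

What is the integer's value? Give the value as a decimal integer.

-421312243

Big-endian: lowest address holds the most-significant byte.
The bytes are already most-significant first: 0xE6E3490D.
Top bit is set, so as a signed 32-bit value this is 0xE6E3490D − 2^32 = -421312243.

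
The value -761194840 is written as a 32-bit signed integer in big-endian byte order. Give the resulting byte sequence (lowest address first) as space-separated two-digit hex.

Two's complement of -761194840 in 32 bits: 761194840 = 0x2D5EE958; invert → 0xD2A116A7; add 1 → 0xD2A116A8.
Split into bytes (most-significant first): D2 A1 16 A8.
In big-endian order the high byte comes first in memory.
So the memory order matches the most-significant-first order: D2 A1 16 A8.

D2 A1 16 A8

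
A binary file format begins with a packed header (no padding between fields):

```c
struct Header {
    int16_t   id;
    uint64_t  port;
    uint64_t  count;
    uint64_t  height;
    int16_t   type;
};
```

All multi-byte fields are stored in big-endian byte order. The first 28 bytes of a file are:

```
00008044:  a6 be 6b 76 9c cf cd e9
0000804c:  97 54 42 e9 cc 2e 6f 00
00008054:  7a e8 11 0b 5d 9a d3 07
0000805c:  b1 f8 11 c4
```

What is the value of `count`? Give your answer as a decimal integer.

`count` follows `id` (2 B), `port` (8 B), so it starts at offset 2 + 8 = 10 and occupies 8 bytes.
Bytes at offsets 10..17: 42 E9 CC 2E 6F 00 7A E8.
Big-endian: lowest address holds the most-significant byte.
The bytes are already most-significant first: 0x42E9CC2E6F007AE8.
0x42E9CC2E6F007AE8 = 4821609375879690984.

4821609375879690984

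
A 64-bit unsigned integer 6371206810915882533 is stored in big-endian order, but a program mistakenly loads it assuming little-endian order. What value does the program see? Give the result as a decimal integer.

2721916505021377368

6371206810915882533 in 64-bit hexadecimal is 0x586B12D6A330C625.
Stored big-endian, the bytes at ascending addresses are 58 6B 12 D6 A3 30 C6 25.
Read back as little-endian, the first byte is least significant, giving 0x25C630A3D6126B58.
0x25C630A3D6126B58 = 2721916505021377368.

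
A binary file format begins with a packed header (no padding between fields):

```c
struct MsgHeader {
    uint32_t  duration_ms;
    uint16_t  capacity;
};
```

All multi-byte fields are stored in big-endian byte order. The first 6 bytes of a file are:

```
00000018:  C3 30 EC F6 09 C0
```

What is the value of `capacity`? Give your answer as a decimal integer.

`capacity` follows `duration_ms` (4 bytes), so it starts at byte offset 4 and occupies 2 bytes.
Bytes at offsets 4..5: 09 C0.
Big-endian stores the most-significant byte at the lowest address.
The bytes are already most-significant first: 0x09C0.
0x09C0 = 2496.

2496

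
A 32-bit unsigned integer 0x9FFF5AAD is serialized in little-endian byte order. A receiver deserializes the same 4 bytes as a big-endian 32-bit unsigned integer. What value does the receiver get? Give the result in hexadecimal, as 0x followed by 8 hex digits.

Stored little-endian, the bytes at ascending addresses are AD 5A FF 9F.
Read back as big-endian, the last byte is least significant, giving 0xAD5AFF9F.

0xAD5AFF9F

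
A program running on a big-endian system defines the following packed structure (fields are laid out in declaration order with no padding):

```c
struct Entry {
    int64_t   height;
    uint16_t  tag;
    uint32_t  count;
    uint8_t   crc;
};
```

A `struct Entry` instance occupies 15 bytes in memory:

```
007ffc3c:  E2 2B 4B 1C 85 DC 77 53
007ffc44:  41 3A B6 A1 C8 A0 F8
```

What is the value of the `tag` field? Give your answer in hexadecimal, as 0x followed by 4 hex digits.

`tag` follows `height` (8 bytes), so it starts at byte offset 8 and occupies 2 bytes.
Bytes at offsets 8..9: 41 3A.
In big-endian order the high byte comes first in memory.
The bytes are already most-significant first: 0x413A.

0x413A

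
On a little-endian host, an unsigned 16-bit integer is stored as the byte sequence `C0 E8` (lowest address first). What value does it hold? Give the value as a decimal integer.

59584

Little-endian: lowest address holds the least-significant byte.
Reassemble most-significant byte first: E8 C0 → 0xE8C0.
0xE8C0 = 59584.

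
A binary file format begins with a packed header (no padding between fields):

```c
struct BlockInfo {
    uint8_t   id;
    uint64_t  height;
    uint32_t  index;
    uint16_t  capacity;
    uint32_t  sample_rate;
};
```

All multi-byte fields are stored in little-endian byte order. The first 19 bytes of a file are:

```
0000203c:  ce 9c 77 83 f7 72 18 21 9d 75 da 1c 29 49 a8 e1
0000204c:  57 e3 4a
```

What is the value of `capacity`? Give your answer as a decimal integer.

43081

`capacity` follows `id` (1 B), `height` (8 B), `index` (4 B), so it starts at offset 1 + 8 + 4 = 13 and occupies 2 bytes.
Bytes at offsets 13..14: 49 A8.
In little-endian order the low byte comes first in memory.
Reassemble most-significant byte first: A8 49 → 0xA849.
0xA849 = 43081.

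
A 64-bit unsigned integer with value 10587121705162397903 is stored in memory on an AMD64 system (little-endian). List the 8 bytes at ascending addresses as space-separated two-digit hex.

10587121705162397903 in hexadecimal, padded to 64 bits, is 0x92ED03190E0858CF.
Split into bytes (most-significant first): 92 ED 03 19 0E 08 58 CF.
Little-endian stores the least-significant byte at the lowest address.
So at ascending addresses the bytes are CF 58 08 0E 19 03 ED 92.

CF 58 08 0E 19 03 ED 92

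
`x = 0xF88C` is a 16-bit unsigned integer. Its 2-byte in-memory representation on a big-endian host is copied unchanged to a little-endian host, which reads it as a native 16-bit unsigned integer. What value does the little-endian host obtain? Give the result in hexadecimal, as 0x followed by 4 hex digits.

0x8CF8

Stored big-endian, the bytes at ascending addresses are F8 8C.
Read back as little-endian, the first byte is least significant, giving 0x8CF8.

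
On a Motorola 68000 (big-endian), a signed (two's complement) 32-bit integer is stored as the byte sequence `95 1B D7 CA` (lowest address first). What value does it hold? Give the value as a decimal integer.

-1793337398

In big-endian order the high byte comes first in memory.
The bytes are already most-significant first: 0x951BD7CA.
Top bit is set, so as a signed 32-bit value this is 0x951BD7CA − 2^32 = -1793337398.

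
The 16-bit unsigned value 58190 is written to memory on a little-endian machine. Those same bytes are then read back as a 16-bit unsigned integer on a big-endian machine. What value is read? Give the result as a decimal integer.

20195

58190 in 16-bit hexadecimal is 0xE34E.
Stored little-endian, the bytes at ascending addresses are 4E E3.
Read back as big-endian, the last byte is least significant, giving 0x4EE3.
0x4EE3 = 20195.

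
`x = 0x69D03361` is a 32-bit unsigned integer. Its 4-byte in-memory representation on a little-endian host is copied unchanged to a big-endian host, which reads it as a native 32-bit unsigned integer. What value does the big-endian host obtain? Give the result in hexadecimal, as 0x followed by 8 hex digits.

Stored little-endian, the bytes at ascending addresses are 61 33 D0 69.
Read back as big-endian, the last byte is least significant, giving 0x6133D069.

0x6133D069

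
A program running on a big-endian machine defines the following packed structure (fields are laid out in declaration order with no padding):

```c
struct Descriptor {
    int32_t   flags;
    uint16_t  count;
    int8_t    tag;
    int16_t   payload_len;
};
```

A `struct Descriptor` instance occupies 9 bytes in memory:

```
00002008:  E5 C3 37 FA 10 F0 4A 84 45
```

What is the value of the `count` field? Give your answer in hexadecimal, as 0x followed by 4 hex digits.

0x10F0

`count` follows `flags` (4 bytes), so it starts at byte offset 4 and occupies 2 bytes.
Bytes at offsets 4..5: 10 F0.
In big-endian order the high byte comes first in memory.
The bytes are already most-significant first: 0x10F0.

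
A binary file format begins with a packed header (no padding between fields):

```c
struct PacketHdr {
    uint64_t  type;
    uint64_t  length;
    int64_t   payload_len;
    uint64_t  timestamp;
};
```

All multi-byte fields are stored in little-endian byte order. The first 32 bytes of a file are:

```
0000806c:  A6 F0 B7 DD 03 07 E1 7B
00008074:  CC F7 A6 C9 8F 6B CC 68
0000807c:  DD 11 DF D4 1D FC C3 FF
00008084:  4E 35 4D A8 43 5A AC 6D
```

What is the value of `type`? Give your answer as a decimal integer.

`type` is the first field, at byte offset 0, occupying 8 bytes.
Bytes at offsets 0..7: A6 F0 B7 DD 03 07 E1 7B.
Little-endian stores the least-significant byte at the lowest address.
Reassemble most-significant byte first: 7B E1 07 03 DD B7 F0 A6 → 0x7BE10703DDB7F0A6.
0x7BE10703DDB7F0A6 = 8926423649611149478.

8926423649611149478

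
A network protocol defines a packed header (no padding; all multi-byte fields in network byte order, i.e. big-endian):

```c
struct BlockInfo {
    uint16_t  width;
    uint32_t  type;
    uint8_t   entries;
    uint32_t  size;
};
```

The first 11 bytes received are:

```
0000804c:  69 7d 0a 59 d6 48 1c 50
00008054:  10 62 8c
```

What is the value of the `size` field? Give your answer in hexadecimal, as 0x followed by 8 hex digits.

`size` follows `width` (2 B), `type` (4 B), `entries` (1 B), so it starts at offset 2 + 4 + 1 = 7 and occupies 4 bytes.
Bytes at offsets 7..10: 50 10 62 8C.
Big-endian stores the most-significant byte at the lowest address.
The bytes are already most-significant first: 0x5010628C.

0x5010628C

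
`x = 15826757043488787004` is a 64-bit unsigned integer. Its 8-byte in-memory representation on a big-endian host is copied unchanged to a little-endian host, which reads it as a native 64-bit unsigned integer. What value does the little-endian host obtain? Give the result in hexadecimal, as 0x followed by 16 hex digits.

0x3C8A8F63ADEFA3DB

15826757043488787004 in 64-bit hexadecimal is 0xDBA3EFAD638F8A3C.
Stored big-endian, the bytes at ascending addresses are DB A3 EF AD 63 8F 8A 3C.
Read back as little-endian, the first byte is least significant, giving 0x3C8A8F63ADEFA3DB.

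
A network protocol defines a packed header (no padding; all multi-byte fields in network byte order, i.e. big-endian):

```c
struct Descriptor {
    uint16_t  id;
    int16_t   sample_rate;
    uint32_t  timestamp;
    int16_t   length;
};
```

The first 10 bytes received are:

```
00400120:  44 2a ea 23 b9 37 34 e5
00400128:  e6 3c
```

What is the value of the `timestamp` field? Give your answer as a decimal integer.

`timestamp` follows `id` (2 B), `sample_rate` (2 B), so it starts at offset 2 + 2 = 4 and occupies 4 bytes.
Bytes at offsets 4..7: B9 37 34 E5.
Big-endian: lowest address holds the most-significant byte.
The bytes are already most-significant first: 0xB93734E5.
0xB93734E5 = 3107402981.

3107402981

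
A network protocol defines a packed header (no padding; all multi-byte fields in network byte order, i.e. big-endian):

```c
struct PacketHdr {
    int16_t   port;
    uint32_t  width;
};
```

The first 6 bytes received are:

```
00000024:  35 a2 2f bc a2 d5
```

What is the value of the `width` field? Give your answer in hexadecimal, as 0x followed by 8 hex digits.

`width` follows `port` (2 bytes), so it starts at byte offset 2 and occupies 4 bytes.
Bytes at offsets 2..5: 2F BC A2 D5.
Big-endian: lowest address holds the most-significant byte.
The bytes are already most-significant first: 0x2FBCA2D5.

0x2FBCA2D5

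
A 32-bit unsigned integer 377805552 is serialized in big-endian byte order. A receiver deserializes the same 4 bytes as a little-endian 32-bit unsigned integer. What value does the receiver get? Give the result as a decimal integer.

377805552 in 32-bit hexadecimal is 0x1684DAF0.
Stored big-endian, the bytes at ascending addresses are 16 84 DA F0.
Read back as little-endian, the first byte is least significant, giving 0xF0DA8416.
0xF0DA8416 = 4040852502.

4040852502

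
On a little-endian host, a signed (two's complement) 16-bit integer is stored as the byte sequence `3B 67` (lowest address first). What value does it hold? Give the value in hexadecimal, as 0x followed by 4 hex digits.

0x673B

Little-endian: lowest address holds the least-significant byte.
Reassemble most-significant byte first: 67 3B → 0x673B.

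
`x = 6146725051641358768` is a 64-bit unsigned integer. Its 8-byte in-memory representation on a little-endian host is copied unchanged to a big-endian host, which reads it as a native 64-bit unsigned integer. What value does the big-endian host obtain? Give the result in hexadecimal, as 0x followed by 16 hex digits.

0xB0E91323DE8D4D55

6146725051641358768 in 64-bit hexadecimal is 0x554D8DDE2313E9B0.
Stored little-endian, the bytes at ascending addresses are B0 E9 13 23 DE 8D 4D 55.
Read back as big-endian, the last byte is least significant, giving 0xB0E91323DE8D4D55.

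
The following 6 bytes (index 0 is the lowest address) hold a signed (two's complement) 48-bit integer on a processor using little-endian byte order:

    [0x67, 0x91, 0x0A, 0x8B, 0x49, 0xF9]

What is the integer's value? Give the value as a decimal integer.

Little-endian: lowest address holds the least-significant byte.
Reassemble most-significant byte first: F9 49 8B 0A 91 67 → 0xF9498B0A9167.
Top bit is set, so as a signed 48-bit value this is 0xF9498B0A9167 − 2^48 = -7380716056217.

-7380716056217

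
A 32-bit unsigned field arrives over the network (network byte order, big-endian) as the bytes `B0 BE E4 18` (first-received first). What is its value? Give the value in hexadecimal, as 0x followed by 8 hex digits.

0xB0BEE418

Big-endian: lowest address holds the most-significant byte.
The bytes are already most-significant first: 0xB0BEE418.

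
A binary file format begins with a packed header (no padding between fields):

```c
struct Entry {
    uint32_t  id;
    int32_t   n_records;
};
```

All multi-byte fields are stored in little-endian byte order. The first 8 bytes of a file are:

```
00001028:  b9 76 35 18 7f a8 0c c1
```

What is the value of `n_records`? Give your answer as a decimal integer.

-1056135041

`n_records` follows `id` (4 bytes), so it starts at byte offset 4 and occupies 4 bytes.
Bytes at offsets 4..7: 7F A8 0C C1.
Little-endian stores the least-significant byte at the lowest address.
Reassemble most-significant byte first: C1 0C A8 7F → 0xC10CA87F.
Top bit is set, so as a signed 32-bit value this is 0xC10CA87F − 2^32 = -1056135041.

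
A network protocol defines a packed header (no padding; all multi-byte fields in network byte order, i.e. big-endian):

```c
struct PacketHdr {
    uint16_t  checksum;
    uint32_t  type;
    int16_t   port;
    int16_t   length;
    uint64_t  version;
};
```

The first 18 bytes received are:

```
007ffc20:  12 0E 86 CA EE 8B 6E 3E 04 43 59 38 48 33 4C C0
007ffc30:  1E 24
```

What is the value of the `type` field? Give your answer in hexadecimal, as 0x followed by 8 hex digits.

`type` follows `checksum` (2 bytes), so it starts at byte offset 2 and occupies 4 bytes.
Bytes at offsets 2..5: 86 CA EE 8B.
Big-endian: lowest address holds the most-significant byte.
The bytes are already most-significant first: 0x86CAEE8B.

0x86CAEE8B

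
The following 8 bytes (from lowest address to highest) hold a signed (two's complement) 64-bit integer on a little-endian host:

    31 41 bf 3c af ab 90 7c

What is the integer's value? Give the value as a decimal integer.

Little-endian stores the least-significant byte at the lowest address.
Reassemble most-significant byte first: 7C 90 AB AF 3C BF 41 31 → 0x7C90ABAF3CBF4131.
0x7C90ABAF3CBF4131 = 8975862826476192049.

8975862826476192049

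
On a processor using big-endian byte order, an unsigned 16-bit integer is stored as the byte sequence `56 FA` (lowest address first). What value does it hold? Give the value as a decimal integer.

Big-endian stores the most-significant byte at the lowest address.
The bytes are already most-significant first: 0x56FA.
0x56FA = 22266.

22266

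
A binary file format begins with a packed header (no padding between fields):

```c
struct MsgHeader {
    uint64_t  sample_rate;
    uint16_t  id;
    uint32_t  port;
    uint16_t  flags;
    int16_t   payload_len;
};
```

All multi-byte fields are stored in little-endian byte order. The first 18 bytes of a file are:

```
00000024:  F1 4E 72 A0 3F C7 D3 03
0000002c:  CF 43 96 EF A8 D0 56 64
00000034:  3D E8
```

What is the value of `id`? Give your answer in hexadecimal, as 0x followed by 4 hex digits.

`id` follows `sample_rate` (8 bytes), so it starts at byte offset 8 and occupies 2 bytes.
Bytes at offsets 8..9: CF 43.
Little-endian: lowest address holds the least-significant byte.
Reassemble most-significant byte first: 43 CF → 0x43CF.

0x43CF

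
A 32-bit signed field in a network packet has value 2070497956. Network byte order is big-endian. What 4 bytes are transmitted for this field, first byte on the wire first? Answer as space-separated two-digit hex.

2070497956 in hexadecimal, padded to 32 bits, is 0x7B694AA4.
Split into bytes (most-significant first): 7B 69 4A A4.
In big-endian order the high byte comes first in memory.
So the memory order matches the most-significant-first order: 7B 69 4A A4.

7B 69 4A A4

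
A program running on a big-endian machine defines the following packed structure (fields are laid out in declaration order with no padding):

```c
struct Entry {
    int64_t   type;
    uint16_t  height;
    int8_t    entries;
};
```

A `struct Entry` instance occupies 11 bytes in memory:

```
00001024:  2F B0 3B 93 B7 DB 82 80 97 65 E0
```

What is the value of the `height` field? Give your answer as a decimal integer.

`height` follows `type` (8 bytes), so it starts at byte offset 8 and occupies 2 bytes.
Bytes at offsets 8..9: 97 65.
Big-endian stores the most-significant byte at the lowest address.
The bytes are already most-significant first: 0x9765.
0x9765 = 38757.

38757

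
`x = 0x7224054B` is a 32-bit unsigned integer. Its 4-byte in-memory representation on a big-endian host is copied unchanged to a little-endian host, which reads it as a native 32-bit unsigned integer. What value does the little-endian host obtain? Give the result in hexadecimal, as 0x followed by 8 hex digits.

0x4B052472

Stored big-endian, the bytes at ascending addresses are 72 24 05 4B.
Read back as little-endian, the first byte is least significant, giving 0x4B052472.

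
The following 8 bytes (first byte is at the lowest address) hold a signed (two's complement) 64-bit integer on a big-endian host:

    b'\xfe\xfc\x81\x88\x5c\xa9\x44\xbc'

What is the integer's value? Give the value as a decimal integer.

In big-endian order the high byte comes first in memory.
The bytes are already most-significant first: 0xFEFC81885CA944BC.
Top bit is set, so as a signed 64-bit value this is 0xFEFC81885CA944BC − 2^64 = -73041071274638148.

-73041071274638148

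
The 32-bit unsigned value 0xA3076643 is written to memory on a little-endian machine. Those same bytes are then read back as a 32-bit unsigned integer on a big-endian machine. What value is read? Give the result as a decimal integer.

Stored little-endian, the bytes at ascending addresses are 43 66 07 A3.
Read back as big-endian, the last byte is least significant, giving 0x436607A3.
0x436607A3 = 1130760099.

1130760099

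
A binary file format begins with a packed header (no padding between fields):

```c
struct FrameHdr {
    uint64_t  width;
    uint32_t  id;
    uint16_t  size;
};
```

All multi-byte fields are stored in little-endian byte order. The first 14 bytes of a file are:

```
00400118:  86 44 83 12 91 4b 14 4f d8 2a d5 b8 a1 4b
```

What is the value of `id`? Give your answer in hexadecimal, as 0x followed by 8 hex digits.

0xB8D52AD8

`id` follows `width` (8 bytes), so it starts at byte offset 8 and occupies 4 bytes.
Bytes at offsets 8..11: D8 2A D5 B8.
In little-endian order the low byte comes first in memory.
Reassemble most-significant byte first: B8 D5 2A D8 → 0xB8D52AD8.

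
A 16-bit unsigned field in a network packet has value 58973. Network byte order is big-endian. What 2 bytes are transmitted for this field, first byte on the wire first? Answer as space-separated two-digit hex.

58973 in hexadecimal, padded to 16 bits, is 0xE65D.
Split into bytes (most-significant first): E6 5D.
Big-endian stores the most-significant byte at the lowest address.
So the memory order matches the most-significant-first order: E6 5D.

E6 5D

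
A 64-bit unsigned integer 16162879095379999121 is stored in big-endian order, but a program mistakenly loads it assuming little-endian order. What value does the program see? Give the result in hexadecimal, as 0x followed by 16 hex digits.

0x9139B613E7144EE0

16162879095379999121 in 64-bit hexadecimal is 0xE04E14E713B63991.
Stored big-endian, the bytes at ascending addresses are E0 4E 14 E7 13 B6 39 91.
Read back as little-endian, the first byte is least significant, giving 0x9139B613E7144EE0.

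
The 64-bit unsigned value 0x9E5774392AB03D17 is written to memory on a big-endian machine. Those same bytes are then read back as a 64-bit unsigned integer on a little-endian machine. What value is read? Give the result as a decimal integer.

Stored big-endian, the bytes at ascending addresses are 9E 57 74 39 2A B0 3D 17.
Read back as little-endian, the first byte is least significant, giving 0x173DB02A3974579E.
0x173DB02A3974579E = 1674688331850733470.

1674688331850733470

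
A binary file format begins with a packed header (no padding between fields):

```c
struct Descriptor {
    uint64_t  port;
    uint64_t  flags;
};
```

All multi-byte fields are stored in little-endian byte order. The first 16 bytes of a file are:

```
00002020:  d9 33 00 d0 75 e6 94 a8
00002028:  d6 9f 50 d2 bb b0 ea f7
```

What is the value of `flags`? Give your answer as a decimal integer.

`flags` follows `port` (8 bytes), so it starts at byte offset 8 and occupies 8 bytes.
Bytes at offsets 8..15: D6 9F 50 D2 BB B0 EA F7.
Little-endian stores the least-significant byte at the lowest address.
Reassemble most-significant byte first: F7 EA B0 BB D2 50 9F D6 → 0xF7EAB0BBD2509FD6.
0xF7EAB0BBD2509FD6 = 17864285192652365782.

17864285192652365782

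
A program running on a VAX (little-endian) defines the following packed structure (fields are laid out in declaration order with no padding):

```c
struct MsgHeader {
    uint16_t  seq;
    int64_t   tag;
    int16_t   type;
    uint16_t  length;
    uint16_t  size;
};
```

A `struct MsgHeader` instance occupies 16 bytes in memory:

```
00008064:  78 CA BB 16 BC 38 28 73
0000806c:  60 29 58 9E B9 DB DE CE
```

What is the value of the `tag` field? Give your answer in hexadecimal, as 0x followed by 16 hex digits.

`tag` follows `seq` (2 bytes), so it starts at byte offset 2 and occupies 8 bytes.
Bytes at offsets 2..9: BB 16 BC 38 28 73 60 29.
Little-endian stores the least-significant byte at the lowest address.
Reassemble most-significant byte first: 29 60 73 28 38 BC 16 BB → 0x2960732838BC16BB.

0x2960732838BC16BB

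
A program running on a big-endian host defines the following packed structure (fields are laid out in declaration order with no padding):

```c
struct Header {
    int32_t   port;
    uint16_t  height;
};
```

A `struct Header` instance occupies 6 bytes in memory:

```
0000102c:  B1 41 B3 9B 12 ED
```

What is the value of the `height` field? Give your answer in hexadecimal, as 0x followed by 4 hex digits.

`height` follows `port` (4 bytes), so it starts at byte offset 4 and occupies 2 bytes.
Bytes at offsets 4..5: 12 ED.
In big-endian order the high byte comes first in memory.
The bytes are already most-significant first: 0x12ED.

0x12ED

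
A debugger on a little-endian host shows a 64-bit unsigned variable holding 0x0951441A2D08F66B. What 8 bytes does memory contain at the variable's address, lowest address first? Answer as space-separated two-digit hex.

Split into bytes (most-significant first): 09 51 44 1A 2D 08 F6 6B.
In little-endian order the low byte comes first in memory.
So at ascending addresses the bytes are 6B F6 08 2D 1A 44 51 09.

6B F6 08 2D 1A 44 51 09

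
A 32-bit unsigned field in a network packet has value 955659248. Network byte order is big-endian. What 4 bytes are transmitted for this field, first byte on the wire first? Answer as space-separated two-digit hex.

38 F6 33 F0

955659248 in hexadecimal, padded to 32 bits, is 0x38F633F0.
Split into bytes (most-significant first): 38 F6 33 F0.
Big-endian stores the most-significant byte at the lowest address.
So the memory order matches the most-significant-first order: 38 F6 33 F0.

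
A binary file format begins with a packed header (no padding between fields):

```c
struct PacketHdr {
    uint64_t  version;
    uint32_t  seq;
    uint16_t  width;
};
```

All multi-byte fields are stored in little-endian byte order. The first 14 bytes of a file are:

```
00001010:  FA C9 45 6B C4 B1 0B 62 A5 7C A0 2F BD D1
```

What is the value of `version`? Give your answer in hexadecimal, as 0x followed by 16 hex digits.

0x620BB1C46B45C9FA

`version` is the first field, at byte offset 0, occupying 8 bytes.
Bytes at offsets 0..7: FA C9 45 6B C4 B1 0B 62.
In little-endian order the low byte comes first in memory.
Reassemble most-significant byte first: 62 0B B1 C4 6B 45 C9 FA → 0x620BB1C46B45C9FA.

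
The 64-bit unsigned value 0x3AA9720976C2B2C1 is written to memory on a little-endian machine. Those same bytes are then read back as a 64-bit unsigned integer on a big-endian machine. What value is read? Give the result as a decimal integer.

Stored little-endian, the bytes at ascending addresses are C1 B2 C2 76 09 72 A9 3A.
Read back as big-endian, the last byte is least significant, giving 0xC1B2C2760972A93A.
0xC1B2C2760972A93A = 13957432007395027258.

13957432007395027258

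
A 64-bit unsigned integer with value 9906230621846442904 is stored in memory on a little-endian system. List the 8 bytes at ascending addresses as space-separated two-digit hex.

98 13 41 DE 43 00 7A 89

9906230621846442904 in hexadecimal, padded to 64 bits, is 0x897A0043DE411398.
Split into bytes (most-significant first): 89 7A 00 43 DE 41 13 98.
In little-endian order the low byte comes first in memory.
So at ascending addresses the bytes are 98 13 41 DE 43 00 7A 89.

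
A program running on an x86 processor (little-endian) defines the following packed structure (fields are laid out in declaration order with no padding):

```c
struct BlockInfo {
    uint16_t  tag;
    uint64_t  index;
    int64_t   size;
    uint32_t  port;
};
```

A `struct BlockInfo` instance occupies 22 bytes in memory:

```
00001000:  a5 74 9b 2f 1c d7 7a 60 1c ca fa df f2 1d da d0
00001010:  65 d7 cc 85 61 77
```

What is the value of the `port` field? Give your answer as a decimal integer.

`port` follows `tag` (2 B), `index` (8 B), `size` (8 B), so it starts at offset 2 + 8 + 8 = 18 and occupies 4 bytes.
Bytes at offsets 18..21: CC 85 61 77.
Little-endian: lowest address holds the least-significant byte.
Reassemble most-significant byte first: 77 61 85 CC → 0x776185CC.
0x776185CC = 2002879948.

2002879948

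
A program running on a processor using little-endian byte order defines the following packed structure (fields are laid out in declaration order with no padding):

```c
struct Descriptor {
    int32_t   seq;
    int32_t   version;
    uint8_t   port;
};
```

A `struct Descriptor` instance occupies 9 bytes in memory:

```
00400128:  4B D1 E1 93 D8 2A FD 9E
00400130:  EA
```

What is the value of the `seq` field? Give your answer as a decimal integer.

`seq` is the first field, at byte offset 0, occupying 4 bytes.
Bytes at offsets 0..3: 4B D1 E1 93.
In little-endian order the low byte comes first in memory.
Reassemble most-significant byte first: 93 E1 D1 4B → 0x93E1D14B.
Top bit is set, so as a signed 32-bit value this is 0x93E1D14B − 2^32 = -1813917365.

-1813917365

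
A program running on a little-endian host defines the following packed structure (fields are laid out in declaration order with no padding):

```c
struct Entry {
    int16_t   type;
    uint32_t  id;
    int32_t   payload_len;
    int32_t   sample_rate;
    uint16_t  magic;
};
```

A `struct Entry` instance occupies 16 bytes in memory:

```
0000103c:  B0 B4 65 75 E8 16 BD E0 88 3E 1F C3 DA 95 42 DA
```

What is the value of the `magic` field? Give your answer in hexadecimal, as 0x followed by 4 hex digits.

0xDA42

`magic` follows `type` (2 B), `id` (4 B), `payload_len` (4 B), `sample_rate` (4 B), so it starts at offset 2 + 4 + 4 + 4 = 14 and occupies 2 bytes.
Bytes at offsets 14..15: 42 DA.
In little-endian order the low byte comes first in memory.
Reassemble most-significant byte first: DA 42 → 0xDA42.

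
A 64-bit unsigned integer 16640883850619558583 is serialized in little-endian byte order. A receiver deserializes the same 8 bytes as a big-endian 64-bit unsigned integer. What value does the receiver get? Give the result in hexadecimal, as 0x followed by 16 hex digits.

16640883850619558583 in 64-bit hexadecimal is 0xE6F04BB1E8B69AB7.
Stored little-endian, the bytes at ascending addresses are B7 9A B6 E8 B1 4B F0 E6.
Read back as big-endian, the last byte is least significant, giving 0xB79AB6E8B14BF0E6.

0xB79AB6E8B14BF0E6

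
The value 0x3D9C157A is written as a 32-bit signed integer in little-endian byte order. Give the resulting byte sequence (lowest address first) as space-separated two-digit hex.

Split into bytes (most-significant first): 3D 9C 15 7A.
In little-endian order the low byte comes first in memory.
So at ascending addresses the bytes are 7A 15 9C 3D.

7A 15 9C 3D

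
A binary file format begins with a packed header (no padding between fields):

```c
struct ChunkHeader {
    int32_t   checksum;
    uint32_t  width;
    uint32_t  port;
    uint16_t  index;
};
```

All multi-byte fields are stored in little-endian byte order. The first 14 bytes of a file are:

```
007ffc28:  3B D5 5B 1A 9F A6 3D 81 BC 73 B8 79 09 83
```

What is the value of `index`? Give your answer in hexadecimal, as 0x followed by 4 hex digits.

`index` follows `checksum` (4 B), `width` (4 B), `port` (4 B), so it starts at offset 4 + 4 + 4 = 12 and occupies 2 bytes.
Bytes at offsets 12..13: 09 83.
Little-endian: lowest address holds the least-significant byte.
Reassemble most-significant byte first: 83 09 → 0x8309.

0x8309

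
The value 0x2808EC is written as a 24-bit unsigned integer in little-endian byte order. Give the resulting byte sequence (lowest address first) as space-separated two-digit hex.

EC 08 28

Split into bytes (most-significant first): 28 08 EC.
Little-endian stores the least-significant byte at the lowest address.
So at ascending addresses the bytes are EC 08 28.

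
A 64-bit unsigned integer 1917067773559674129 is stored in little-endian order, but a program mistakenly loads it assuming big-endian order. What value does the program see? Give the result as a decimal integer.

1267024036673264154

1917067773559674129 in 64-bit hexadecimal is 0x1A9ACAFBA55F9511.
Stored little-endian, the bytes at ascending addresses are 11 95 5F A5 FB CA 9A 1A.
Read back as big-endian, the last byte is least significant, giving 0x11955FA5FBCA9A1A.
0x11955FA5FBCA9A1A = 1267024036673264154.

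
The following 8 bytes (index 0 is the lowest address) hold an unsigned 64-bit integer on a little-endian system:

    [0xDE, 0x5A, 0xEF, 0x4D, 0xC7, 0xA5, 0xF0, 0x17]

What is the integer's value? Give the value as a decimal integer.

Little-endian: lowest address holds the least-significant byte.
Reassemble most-significant byte first: 17 F0 A5 C7 4D EF 5A DE → 0x17F0A5C74DEF5ADE.
0x17F0A5C74DEF5ADE = 1725060932707506910.

1725060932707506910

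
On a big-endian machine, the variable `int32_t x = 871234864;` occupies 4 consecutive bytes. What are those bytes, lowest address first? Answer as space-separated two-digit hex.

33 ED FD 30

871234864 in hexadecimal, padded to 32 bits, is 0x33EDFD30.
Split into bytes (most-significant first): 33 ED FD 30.
Big-endian stores the most-significant byte at the lowest address.
So the memory order matches the most-significant-first order: 33 ED FD 30.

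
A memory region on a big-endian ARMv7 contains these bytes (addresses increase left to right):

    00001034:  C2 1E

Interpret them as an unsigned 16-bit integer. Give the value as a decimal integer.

49694

Big-endian stores the most-significant byte at the lowest address.
The bytes are already most-significant first: 0xC21E.
0xC21E = 49694.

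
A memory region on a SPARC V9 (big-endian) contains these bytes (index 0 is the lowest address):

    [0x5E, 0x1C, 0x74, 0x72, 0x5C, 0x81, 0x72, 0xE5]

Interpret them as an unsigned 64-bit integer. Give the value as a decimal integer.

Big-endian stores the most-significant byte at the lowest address.
The bytes are already most-significant first: 0x5E1C74725C8172E5.
0x5E1C74725C8172E5 = 6781423173440205541.

6781423173440205541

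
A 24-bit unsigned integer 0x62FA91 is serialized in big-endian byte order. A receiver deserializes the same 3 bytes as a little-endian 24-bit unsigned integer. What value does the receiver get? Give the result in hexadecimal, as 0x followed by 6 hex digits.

Stored big-endian, the bytes at ascending addresses are 62 FA 91.
Read back as little-endian, the first byte is least significant, giving 0x91FA62.

0x91FA62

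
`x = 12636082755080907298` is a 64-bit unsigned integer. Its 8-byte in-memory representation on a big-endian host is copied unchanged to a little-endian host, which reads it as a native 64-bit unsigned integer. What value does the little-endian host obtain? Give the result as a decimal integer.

12636082755080907298 in 64-bit hexadecimal is 0xAF5C625121096A22.
Stored big-endian, the bytes at ascending addresses are AF 5C 62 51 21 09 6A 22.
Read back as little-endian, the first byte is least significant, giving 0x226A092151625CAF.
0x226A092151625CAF = 2479804583524850863.

2479804583524850863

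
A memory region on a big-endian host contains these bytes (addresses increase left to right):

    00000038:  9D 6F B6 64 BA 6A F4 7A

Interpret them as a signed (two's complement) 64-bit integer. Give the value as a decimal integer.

-7102257543599426438

Big-endian: lowest address holds the most-significant byte.
The bytes are already most-significant first: 0x9D6FB664BA6AF47A.
Top bit is set, so as a signed 64-bit value this is 0x9D6FB664BA6AF47A − 2^64 = -7102257543599426438.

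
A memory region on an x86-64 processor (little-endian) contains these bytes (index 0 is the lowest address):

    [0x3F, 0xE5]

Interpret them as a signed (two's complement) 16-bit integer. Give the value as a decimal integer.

Little-endian stores the least-significant byte at the lowest address.
Reassemble most-significant byte first: E5 3F → 0xE53F.
Top bit is set, so as a signed 16-bit value this is 0xE53F − 2^16 = -6849.

-6849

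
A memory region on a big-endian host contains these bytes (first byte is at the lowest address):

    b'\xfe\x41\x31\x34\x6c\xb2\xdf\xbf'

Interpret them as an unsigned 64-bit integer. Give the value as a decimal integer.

18320978860351610815

In big-endian order the high byte comes first in memory.
The bytes are already most-significant first: 0xFE4131346CB2DFBF.
0xFE4131346CB2DFBF = 18320978860351610815.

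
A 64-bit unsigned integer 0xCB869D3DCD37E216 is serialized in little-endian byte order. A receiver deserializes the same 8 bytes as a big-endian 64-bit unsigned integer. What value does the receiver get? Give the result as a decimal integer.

Stored little-endian, the bytes at ascending addresses are 16 E2 37 CD 3D 9D 86 CB.
Read back as big-endian, the last byte is least significant, giving 0x16E237CD3D9D86CB.
0x16E237CD3D9D86CB = 1648941768212580043.

1648941768212580043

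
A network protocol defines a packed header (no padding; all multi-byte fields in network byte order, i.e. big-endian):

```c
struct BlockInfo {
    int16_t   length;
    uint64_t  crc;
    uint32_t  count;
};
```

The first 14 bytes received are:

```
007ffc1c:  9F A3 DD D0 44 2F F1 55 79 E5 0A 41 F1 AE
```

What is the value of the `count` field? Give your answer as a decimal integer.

`count` follows `length` (2 B), `crc` (8 B), so it starts at offset 2 + 8 = 10 and occupies 4 bytes.
Bytes at offsets 10..13: 0A 41 F1 AE.
Big-endian stores the most-significant byte at the lowest address.
The bytes are already most-significant first: 0x0A41F1AE.
0x0A41F1AE = 172093870.

172093870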